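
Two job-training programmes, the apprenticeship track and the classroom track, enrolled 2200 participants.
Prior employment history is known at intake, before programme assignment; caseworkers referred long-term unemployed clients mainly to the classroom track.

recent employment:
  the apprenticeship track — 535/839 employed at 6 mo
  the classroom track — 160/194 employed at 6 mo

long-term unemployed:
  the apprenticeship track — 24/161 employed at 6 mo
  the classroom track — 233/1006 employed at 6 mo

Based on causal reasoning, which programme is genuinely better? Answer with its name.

Here prior employment history is a common cause — it drives both which programme a case falls under and the outcome. The crude comparison mixes populations; the stratum-specific rates are the causally relevant ones.
Within each level — recent employment: 63.8% vs 82.5%; long-term unemployed: 14.9% vs 23.2% — the classroom track is higher every time.

the classroom track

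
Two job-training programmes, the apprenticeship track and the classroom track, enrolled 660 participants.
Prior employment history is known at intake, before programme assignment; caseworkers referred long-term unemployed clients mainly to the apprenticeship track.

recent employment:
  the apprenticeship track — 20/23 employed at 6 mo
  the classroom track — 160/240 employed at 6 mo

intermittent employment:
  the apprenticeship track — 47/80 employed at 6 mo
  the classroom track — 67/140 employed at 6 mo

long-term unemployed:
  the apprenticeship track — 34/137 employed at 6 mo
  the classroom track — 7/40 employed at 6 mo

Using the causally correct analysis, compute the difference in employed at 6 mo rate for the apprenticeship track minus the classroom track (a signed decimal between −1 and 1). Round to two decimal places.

+0.14

Within every prior employment history level the apprenticeship track has the higher rate, yet pooled the classroom track does — Simpson's reversal.
Since prior employment history is a pre-existing factor (not a product of the programme) and it affects the outcome on its own, it is a confounder. The stratified rates, not the pooled rate, identify the causal effect.
Adjusting over the population distribution of prior employment history: 0.398·(0.870−0.667) + 0.333·(0.588−0.479) + 0.268·(0.248−0.175) = +0.137.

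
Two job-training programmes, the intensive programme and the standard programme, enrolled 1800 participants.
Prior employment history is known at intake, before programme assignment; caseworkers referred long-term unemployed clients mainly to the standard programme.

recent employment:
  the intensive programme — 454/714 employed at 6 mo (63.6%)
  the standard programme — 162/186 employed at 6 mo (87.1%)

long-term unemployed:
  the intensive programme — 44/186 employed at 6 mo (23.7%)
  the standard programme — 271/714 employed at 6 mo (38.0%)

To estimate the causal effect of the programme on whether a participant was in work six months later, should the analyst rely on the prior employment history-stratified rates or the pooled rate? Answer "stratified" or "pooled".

stratified

Since prior employment history is a pre-existing factor (not a product of the programme) and it affects the outcome on its own, it is a confounder. The stratified rates, not the pooled rate, identify the causal effect.
Within each level — recent employment: 63.6% vs 87.1%; long-term unemployed: 23.7% vs 38.0% — the standard programme is higher every time.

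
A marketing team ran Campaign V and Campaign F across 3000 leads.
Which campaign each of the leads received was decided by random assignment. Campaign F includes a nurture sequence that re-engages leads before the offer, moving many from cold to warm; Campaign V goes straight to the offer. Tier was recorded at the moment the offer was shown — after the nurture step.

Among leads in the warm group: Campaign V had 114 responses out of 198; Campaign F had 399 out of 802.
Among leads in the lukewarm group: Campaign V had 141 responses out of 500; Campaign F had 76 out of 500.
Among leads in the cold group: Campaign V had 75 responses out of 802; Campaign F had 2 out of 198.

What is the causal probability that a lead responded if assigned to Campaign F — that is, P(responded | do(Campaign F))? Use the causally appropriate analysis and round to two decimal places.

The engagement tier-specific comparison favours Campaign V throughout, but the pooled figures favour Campaign F. The question is whether to condition on engagement tier.
Engagement tier is recorded after the campaign and is itself shifted by it — it sits on the causal path from campaign to outcome. Conditioning on a mediator would strip out part of the effect we want; the pooled comparison gives the total causal effect.
So P(outcome | do(Campaign F)) is just the pooled rate for Campaign F: 477/1500 = 0.318.

0.32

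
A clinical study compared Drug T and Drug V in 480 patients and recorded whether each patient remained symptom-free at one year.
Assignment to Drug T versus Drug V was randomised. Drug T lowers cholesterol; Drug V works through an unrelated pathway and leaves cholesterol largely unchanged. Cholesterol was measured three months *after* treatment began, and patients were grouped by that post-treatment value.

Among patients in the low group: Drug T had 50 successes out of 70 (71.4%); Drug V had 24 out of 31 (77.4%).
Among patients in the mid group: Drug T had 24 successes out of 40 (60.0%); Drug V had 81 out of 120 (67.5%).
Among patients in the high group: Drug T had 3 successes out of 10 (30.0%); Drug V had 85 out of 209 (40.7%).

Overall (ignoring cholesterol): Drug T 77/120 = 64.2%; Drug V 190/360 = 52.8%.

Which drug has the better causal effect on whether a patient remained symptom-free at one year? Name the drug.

Drug T

The cholesterol-specific comparison favours Drug V throughout, but the pooled figures favour Drug T. The question is whether to condition on cholesterol.
Cholesterol here is a post-treatment variable shaped by the drug; conditioning on it would introduce bias rather than remove it. The overall comparison is the causal one.
Pooled: Drug T 64.2% vs Drug V 52.8%; Drug T is higher overall.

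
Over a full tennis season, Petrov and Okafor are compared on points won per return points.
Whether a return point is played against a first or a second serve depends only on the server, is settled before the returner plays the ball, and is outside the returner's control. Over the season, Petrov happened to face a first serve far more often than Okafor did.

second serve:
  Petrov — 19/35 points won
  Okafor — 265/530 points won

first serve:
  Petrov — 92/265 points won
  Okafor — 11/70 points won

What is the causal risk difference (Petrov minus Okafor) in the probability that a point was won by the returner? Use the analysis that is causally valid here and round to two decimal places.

+0.10

The imbalance in serve type arose from how return points were allocated, not from anything the player did; and serve type independently affects the outcome. The pooled gap is confounded — condition on serve type.
Adjusting over the population distribution of serve type: 0.628·(0.543−0.500) + 0.372·(0.347−0.157) = +0.098.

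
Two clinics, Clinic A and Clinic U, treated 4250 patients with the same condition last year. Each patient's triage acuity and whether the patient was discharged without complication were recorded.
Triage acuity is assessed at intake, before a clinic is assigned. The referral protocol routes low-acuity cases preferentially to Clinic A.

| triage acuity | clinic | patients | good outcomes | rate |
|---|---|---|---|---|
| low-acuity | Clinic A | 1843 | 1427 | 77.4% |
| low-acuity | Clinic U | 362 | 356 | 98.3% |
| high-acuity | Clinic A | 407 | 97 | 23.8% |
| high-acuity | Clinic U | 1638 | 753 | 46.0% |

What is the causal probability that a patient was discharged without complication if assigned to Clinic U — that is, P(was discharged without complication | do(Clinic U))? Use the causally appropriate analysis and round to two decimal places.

Clinic U is higher inside every triage acuity stratum but Clinic A is higher in aggregate. Whether to stratify depends on how triage acuity relates to the clinic.
Triage acuity differs across clinics for reasons unrelated to any effect of the clinic itself, and it separately predicts the outcome — a classic confounder. We must compare within triage acuity levels.
Standardising Clinic U to the population triage acuity mix: 0.519·356/362 + 0.481·753/1638 = 0.731.

0.73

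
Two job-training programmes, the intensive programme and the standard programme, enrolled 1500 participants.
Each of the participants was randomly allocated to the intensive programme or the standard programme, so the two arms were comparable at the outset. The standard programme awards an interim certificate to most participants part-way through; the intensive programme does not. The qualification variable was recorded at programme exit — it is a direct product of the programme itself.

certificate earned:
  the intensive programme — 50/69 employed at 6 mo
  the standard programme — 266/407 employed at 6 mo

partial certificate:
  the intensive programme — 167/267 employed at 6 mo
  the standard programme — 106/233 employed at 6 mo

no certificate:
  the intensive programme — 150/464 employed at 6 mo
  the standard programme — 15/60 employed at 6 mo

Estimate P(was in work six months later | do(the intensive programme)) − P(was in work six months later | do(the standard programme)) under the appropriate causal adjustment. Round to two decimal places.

Qualification attained during the programme here is a post-treatment variable shaped by the programme; conditioning on it would introduce bias rather than remove it. The overall comparison is the causal one.
The causal difference is the pooled difference: 0.459 − 0.553 = -0.094.

-0.09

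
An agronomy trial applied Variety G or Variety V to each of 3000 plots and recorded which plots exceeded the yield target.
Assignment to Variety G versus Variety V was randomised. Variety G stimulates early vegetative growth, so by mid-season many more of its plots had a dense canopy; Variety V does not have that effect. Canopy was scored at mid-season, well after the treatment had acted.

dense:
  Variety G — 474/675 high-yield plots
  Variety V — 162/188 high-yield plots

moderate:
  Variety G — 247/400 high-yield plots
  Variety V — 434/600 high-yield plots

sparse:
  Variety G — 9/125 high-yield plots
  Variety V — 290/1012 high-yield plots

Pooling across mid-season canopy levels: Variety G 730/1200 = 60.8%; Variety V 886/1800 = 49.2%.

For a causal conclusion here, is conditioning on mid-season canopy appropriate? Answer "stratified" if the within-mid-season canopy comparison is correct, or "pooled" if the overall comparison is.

Variety V is higher inside every mid-season canopy stratum but Variety G is higher in aggregate. Whether to stratify depends on how mid-season canopy relates to the variety.
Stratifying would compare varietys among plots the varietys themselves sorted into mid-season canopy groups — a form of selection on an intermediate. The unconditioned pooled rates give the total causal effect.
Pooled: Variety G 60.8% vs Variety V 49.2%; Variety G is higher overall.

pooled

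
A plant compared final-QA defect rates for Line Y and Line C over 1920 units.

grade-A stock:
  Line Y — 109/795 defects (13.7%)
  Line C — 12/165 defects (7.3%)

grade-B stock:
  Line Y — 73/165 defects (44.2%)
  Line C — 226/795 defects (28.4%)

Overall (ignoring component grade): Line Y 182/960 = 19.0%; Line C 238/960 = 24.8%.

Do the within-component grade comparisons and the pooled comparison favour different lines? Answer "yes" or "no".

Within each component grade level (grade-A stock 13.7% vs 7.3%; grade-B stock 44.2% vs 28.4%), Line C has the lower rate every time. Pooled: 19.0% vs 24.8% — Line Y has the lower rate overall. The two comparisons disagree.

yes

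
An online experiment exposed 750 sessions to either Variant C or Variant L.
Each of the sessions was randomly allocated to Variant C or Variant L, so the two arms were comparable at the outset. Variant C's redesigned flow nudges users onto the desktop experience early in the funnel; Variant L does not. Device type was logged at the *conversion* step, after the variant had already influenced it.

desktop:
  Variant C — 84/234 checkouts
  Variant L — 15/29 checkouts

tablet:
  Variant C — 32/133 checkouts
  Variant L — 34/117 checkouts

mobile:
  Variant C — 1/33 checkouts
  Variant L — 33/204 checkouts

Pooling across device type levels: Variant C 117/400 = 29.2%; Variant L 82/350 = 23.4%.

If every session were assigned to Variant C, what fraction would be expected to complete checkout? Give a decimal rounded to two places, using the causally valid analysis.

0.29

Because the variant influences device type, device type is a post-treatment mediator, not a confounder. Stratifying on it would bias the estimate; the causal effect is the crude pooled difference.
So P(outcome | do(Variant C)) is just the pooled rate for Variant C: 117/400 = 0.292.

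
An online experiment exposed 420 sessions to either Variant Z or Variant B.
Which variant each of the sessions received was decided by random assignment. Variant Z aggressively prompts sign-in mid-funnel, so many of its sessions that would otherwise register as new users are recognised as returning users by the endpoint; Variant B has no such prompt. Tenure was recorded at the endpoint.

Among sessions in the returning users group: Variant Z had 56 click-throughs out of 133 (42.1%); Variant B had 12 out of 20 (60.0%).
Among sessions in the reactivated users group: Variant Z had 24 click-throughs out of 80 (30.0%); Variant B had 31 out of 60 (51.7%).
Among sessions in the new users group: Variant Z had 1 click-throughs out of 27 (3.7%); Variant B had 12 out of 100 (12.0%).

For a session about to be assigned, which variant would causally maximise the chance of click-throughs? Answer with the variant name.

Variant Z

Variant B is higher inside every user tenure stratum but Variant Z is higher in aggregate. Whether to stratify depends on how user tenure relates to the variant.
Stratifying would compare variants among sessions the variants themselves sorted into user tenure groups — a form of selection on an intermediate. The unconditioned pooled rates give the total causal effect.
Pooled: Variant Z 33.8% vs Variant B 30.6%; Variant Z is higher overall.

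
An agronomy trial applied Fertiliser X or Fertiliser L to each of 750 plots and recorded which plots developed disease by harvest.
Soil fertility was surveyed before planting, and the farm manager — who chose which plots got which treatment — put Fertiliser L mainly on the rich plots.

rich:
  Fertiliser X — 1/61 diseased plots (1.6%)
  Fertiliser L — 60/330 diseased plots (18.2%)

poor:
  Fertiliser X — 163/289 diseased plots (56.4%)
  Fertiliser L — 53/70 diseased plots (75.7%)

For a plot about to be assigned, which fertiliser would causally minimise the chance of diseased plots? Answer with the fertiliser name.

Fertiliser X

The stratified and pooled comparisons disagree (Fertiliser X wins within each soil fertility; Fertiliser L wins overall), so the answer turns on the causal role of soil fertility.
Nothing the fertiliser does changes soil fertility; the imbalance is an allocation artefact. With soil fertility also predicting the outcome, the pooled figure is confounded, and the within-stratum comparison is the causal one.
Within each level — rich: 1.6% vs 18.2%; poor: 56.4% vs 75.7% — Fertiliser X is lower every time.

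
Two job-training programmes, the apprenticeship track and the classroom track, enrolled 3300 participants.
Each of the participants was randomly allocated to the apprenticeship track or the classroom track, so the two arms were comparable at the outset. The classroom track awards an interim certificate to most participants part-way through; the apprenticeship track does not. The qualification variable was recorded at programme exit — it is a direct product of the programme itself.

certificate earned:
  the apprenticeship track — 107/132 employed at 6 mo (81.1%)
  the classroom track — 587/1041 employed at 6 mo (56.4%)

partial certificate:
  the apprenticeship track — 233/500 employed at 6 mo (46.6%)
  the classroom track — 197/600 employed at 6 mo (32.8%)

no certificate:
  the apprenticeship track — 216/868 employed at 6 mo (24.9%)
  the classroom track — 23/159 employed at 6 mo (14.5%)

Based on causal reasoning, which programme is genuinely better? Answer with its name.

Qualification attained during the programme lies on the pathway programme → qualification attained during the programme → outcome, so adjusting for it blocks the indirect effect. For the total causal effect of programme, use the unadjusted pooled rates.
Pooled: the apprenticeship track 37.1% vs the classroom track 44.8%; the classroom track is higher overall.

the classroom track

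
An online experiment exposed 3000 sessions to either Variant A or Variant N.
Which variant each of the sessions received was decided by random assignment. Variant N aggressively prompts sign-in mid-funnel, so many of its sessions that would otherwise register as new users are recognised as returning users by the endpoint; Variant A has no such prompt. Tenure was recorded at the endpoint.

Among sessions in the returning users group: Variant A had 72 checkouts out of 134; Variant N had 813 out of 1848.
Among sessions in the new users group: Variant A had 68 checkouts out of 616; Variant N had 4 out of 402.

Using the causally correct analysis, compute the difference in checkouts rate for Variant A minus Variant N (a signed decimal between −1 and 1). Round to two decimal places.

Within every user tenure level Variant A has the higher rate, yet pooled Variant N does — Simpson's reversal.
The distribution of user tenure is itself part of what the variant does — it is an intermediate outcome. Holding it fixed would remove that part of the effect; the total effect is the pooled difference.
The causal difference is the pooled difference: 0.187 − 0.363 = -0.176.

-0.18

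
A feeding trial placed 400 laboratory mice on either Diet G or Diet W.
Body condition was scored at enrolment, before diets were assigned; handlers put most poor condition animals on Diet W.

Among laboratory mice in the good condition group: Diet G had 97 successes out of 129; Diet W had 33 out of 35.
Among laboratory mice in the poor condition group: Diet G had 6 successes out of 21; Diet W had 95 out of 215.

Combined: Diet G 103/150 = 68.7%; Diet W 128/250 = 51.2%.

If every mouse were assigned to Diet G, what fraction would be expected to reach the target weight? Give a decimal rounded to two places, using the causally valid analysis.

Starting body condition satisfies the back-door criterion: it is not a descendant of the diet, and it blocks the spurious path from diet to outcome. Adjusting for it (i.e., using the within-starting body condition rates) gives the causal effect.
Standardising Diet G to the population starting body condition mix: 0.410·97/129 + 0.590·6/21 = 0.477.

0.48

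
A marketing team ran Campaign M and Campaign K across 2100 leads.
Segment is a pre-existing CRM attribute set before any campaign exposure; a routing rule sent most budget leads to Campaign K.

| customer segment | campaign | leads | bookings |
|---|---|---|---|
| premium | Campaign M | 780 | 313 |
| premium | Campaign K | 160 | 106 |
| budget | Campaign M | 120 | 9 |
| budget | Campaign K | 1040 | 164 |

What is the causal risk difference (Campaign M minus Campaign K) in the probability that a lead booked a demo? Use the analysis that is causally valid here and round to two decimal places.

Since customer segment is a pre-existing factor (not a product of the campaign) and it affects the outcome on its own, it is a confounder. The stratified rates, not the pooled rate, identify the causal effect.
Adjusting over the population distribution of customer segment: 0.448·(0.401−0.662) + 0.552·(0.075−0.158) = -0.163.

-0.16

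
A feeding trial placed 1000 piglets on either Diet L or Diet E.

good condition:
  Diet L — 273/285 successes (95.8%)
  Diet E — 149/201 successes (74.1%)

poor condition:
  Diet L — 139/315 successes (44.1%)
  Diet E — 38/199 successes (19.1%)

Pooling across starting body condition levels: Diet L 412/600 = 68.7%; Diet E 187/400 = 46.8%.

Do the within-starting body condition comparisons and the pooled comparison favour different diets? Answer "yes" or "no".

no

Within each starting body condition level (good condition 95.8% vs 74.1%; poor condition 44.1% vs 19.1%), Diet L has the higher rate every time. Pooled: 68.7% vs 46.8% — Diet L has the higher rate overall. They agree.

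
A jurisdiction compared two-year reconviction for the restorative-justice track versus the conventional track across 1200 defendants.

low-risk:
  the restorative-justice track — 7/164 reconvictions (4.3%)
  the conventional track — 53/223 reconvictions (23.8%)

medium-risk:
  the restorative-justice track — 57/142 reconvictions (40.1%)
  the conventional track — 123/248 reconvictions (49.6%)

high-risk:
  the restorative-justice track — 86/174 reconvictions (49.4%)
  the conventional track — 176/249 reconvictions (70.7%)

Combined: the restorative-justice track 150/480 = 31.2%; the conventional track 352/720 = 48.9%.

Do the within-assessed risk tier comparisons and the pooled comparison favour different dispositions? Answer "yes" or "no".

no

Within each assessed risk tier level (low-risk 4.3% vs 23.8%; medium-risk 40.1% vs 49.6%; high-risk 49.4% vs 70.7%), the restorative-justice track has the lower rate every time. Pooled: 31.2% vs 48.9% — the restorative-justice track has the lower rate overall. They agree.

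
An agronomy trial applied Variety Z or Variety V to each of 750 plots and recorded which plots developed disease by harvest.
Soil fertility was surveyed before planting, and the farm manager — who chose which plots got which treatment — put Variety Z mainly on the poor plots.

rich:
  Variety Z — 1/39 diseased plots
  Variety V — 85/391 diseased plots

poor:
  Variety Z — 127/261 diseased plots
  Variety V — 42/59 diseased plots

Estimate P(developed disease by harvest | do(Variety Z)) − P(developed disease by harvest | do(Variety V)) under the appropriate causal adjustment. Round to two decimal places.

Since soil fertility is a pre-existing factor (not a product of the variety) and it affects the outcome on its own, it is a confounder. The stratified rates, not the pooled rate, identify the causal effect.
Adjusting over the population distribution of soil fertility: 0.573·(0.026−0.217) + 0.427·(0.487−0.712) = -0.206.

-0.21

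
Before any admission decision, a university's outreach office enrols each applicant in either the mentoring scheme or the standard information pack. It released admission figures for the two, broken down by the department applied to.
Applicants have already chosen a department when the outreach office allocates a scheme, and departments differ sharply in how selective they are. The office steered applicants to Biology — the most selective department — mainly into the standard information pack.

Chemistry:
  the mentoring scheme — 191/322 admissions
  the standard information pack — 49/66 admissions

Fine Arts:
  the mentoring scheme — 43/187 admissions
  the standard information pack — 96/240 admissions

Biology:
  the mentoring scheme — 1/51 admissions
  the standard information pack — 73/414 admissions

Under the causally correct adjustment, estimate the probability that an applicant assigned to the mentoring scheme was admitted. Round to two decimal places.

0.26

Within every department level the standard information pack has the higher rate, yet pooled the mentoring scheme does — Simpson's reversal.
Department is set before the outreach scheme has any effect — it is not caused by the outreach scheme — and it independently drives the outcome. That makes it a confounder, so the causal comparison is within department levels.
Standardising the mentoring scheme to the population department mix: 0.303·191/322 + 0.334·43/187 + 0.363·1/51 = 0.264.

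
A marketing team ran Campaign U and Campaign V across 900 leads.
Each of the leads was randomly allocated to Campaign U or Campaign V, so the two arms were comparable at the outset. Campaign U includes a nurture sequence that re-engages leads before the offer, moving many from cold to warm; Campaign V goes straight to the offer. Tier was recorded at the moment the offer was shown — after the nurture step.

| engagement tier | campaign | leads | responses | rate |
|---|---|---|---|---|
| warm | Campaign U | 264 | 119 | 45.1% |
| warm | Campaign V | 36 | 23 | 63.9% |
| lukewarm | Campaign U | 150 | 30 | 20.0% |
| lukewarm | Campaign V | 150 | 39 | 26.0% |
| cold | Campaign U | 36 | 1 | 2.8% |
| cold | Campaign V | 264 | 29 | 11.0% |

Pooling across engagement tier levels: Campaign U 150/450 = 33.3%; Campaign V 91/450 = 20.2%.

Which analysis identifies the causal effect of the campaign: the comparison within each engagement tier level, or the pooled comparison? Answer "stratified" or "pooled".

pooled

The distribution of engagement tier is itself part of what the campaign does — it is an intermediate outcome. Holding it fixed would remove that part of the effect; the total effect is the pooled difference.
Pooled: Campaign U 33.3% vs Campaign V 20.2%; Campaign U is higher overall.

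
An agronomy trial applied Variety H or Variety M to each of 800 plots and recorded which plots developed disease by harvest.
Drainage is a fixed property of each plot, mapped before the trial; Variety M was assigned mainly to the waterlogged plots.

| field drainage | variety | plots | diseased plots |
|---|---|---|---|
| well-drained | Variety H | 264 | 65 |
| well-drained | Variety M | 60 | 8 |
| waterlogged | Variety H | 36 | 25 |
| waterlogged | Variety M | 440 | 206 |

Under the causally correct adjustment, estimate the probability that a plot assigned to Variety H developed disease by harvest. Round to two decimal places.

Variety M is lower inside every field drainage stratum but Variety H is lower in aggregate. Whether to stratify depends on how field drainage relates to the variety.
Here field drainage is a common cause — it drives both which variety a case falls under and the outcome. The crude comparison mixes populations; the stratum-specific rates are the causally relevant ones.
Standardising Variety H to the population field drainage mix: 0.405·65/264 + 0.595·25/36 = 0.513.

0.51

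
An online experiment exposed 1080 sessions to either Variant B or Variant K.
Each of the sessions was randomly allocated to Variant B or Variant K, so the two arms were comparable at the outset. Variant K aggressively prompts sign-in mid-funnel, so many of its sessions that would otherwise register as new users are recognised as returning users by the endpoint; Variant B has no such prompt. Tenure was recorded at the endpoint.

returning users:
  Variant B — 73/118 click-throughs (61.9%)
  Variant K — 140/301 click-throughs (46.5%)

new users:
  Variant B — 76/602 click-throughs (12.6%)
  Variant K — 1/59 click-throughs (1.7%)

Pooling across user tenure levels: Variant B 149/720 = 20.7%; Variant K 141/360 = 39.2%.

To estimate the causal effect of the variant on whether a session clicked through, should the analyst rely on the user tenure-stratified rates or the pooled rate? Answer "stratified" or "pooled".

Variant B is higher inside every user tenure stratum but Variant K is higher in aggregate. Whether to stratify depends on how user tenure relates to the variant.
User tenure is downstream of the variant. One should not condition on a consequence of treatment, so the overall rates are the right comparison.
Pooled: Variant B 20.7% vs Variant K 39.2%; Variant K is higher overall.

pooled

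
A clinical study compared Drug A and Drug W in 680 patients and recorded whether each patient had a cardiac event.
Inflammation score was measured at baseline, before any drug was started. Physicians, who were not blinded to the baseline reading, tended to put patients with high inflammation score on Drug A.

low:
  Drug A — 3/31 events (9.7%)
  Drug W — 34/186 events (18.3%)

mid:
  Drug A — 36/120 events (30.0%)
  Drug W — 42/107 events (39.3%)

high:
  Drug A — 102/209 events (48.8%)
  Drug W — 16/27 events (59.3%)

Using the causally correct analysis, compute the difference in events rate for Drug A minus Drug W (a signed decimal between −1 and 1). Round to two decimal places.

-0.09

The inflammation score-specific comparison favours Drug A throughout, but the pooled figures favour Drug W. The question is whether to condition on inflammation score.
The imbalance in inflammation score arose from how patients were allocated, not from anything the drug did; and inflammation score independently affects the outcome. The pooled gap is confounded — condition on inflammation score.
Adjusting over the population distribution of inflammation score: 0.319·(0.097−0.183) + 0.334·(0.300−0.393) + 0.347·(0.488−0.593) = -0.095.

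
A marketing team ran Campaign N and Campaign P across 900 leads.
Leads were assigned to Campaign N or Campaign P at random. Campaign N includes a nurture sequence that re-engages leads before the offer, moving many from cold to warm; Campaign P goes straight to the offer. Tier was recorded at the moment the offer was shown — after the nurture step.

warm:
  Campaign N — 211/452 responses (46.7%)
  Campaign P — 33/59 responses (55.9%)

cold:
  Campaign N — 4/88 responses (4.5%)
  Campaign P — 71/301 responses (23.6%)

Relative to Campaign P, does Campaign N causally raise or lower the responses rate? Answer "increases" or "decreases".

increases

The stratified and pooled comparisons disagree (Campaign P wins within each engagement tier; Campaign N wins overall), so the answer turns on the causal role of engagement tier.
Stratifying would compare campaigns among leads the campaigns themselves sorted into engagement tier groups — a form of selection on an intermediate. The unconditioned pooled rates give the total causal effect.
Pooled: Campaign N 39.8% vs Campaign P 28.9%; Campaign N is higher overall.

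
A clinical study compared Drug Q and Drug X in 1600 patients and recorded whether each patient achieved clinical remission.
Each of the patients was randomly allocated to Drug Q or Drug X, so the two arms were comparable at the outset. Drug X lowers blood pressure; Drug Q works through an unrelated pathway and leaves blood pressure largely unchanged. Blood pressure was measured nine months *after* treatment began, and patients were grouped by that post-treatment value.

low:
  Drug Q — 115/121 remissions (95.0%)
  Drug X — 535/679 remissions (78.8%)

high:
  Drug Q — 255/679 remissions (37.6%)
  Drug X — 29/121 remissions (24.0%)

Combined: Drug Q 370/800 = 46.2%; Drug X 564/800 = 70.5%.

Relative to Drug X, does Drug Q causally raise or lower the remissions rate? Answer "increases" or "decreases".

The stratified and pooled comparisons disagree (Drug Q wins within each blood pressure; Drug X wins overall), so the answer turns on the causal role of blood pressure.
Blood pressure here is a post-treatment variable shaped by the drug; conditioning on it would introduce bias rather than remove it. The overall comparison is the causal one.
Pooled: Drug Q 46.2% vs Drug X 70.5%; Drug X is higher overall.

decreases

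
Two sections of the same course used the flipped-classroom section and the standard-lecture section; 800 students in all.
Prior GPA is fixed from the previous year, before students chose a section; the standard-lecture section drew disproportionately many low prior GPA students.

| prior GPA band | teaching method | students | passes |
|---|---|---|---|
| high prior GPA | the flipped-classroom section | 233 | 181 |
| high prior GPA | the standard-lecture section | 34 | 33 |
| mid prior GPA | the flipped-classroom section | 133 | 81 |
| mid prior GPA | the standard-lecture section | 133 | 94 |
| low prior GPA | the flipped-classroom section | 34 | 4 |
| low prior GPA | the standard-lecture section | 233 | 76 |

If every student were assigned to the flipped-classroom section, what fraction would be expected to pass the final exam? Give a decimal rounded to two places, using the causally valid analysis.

The stratified and pooled comparisons disagree (the standard-lecture section wins within each prior GPA band; the flipped-classroom section wins overall), so the answer turns on the causal role of prior GPA band.
Here prior GPA band is a common cause — it drives both which teaching method a case falls under and the outcome. The crude comparison mixes populations; the stratum-specific rates are the causally relevant ones.
Standardising the flipped-classroom section to the population prior GPA band mix: 0.334·181/233 + 0.333·81/133 + 0.334·4/34 = 0.501.

0.50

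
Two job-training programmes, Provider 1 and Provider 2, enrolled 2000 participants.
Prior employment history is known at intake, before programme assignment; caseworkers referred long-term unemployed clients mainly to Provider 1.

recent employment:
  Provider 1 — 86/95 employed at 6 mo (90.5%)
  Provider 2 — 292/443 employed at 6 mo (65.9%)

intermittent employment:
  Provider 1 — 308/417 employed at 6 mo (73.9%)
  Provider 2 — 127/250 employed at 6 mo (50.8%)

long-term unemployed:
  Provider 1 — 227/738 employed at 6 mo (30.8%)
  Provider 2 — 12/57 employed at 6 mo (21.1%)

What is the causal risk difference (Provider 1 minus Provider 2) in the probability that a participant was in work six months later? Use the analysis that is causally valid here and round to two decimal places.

+0.18

Prior employment history differs across programmes for reasons unrelated to any effect of the programme itself, and it separately predicts the outcome — a classic confounder. We must compare within prior employment history levels.
Adjusting over the population distribution of prior employment history: 0.269·(0.905−0.659) + 0.334·(0.739−0.508) + 0.398·(0.308−0.211) = +0.182.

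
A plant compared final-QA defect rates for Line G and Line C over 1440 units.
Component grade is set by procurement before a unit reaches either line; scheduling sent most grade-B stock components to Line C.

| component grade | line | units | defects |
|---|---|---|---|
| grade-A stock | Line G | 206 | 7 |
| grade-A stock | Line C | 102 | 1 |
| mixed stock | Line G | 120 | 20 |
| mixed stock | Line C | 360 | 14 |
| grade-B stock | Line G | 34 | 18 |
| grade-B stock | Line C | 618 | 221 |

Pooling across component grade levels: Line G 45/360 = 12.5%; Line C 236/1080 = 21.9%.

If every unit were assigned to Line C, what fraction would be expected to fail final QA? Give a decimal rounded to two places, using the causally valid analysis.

0.18

Within every component grade level Line C has the lower rate, yet pooled Line G does — Simpson's reversal.
Nothing the line does changes component grade; the imbalance is an allocation artefact. With component grade also predicting the outcome, the pooled figure is confounded, and the within-stratum comparison is the causal one.
Standardising Line C to the population component grade mix: 0.214·1/102 + 0.333·14/360 + 0.453·221/618 = 0.177.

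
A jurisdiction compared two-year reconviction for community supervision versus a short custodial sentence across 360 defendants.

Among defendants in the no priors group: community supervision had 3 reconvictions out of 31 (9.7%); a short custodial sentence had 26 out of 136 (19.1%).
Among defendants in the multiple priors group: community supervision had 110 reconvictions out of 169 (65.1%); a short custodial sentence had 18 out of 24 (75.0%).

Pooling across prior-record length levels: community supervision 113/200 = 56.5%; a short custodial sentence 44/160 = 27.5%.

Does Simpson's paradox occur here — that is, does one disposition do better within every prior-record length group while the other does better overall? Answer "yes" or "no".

yes

Within each prior-record length level (no priors 9.7% vs 19.1%; multiple priors 65.1% vs 75.0%), community supervision has the lower rate every time. Pooled: 56.5% vs 27.5% — a short custodial sentence has the lower rate overall. The two comparisons disagree.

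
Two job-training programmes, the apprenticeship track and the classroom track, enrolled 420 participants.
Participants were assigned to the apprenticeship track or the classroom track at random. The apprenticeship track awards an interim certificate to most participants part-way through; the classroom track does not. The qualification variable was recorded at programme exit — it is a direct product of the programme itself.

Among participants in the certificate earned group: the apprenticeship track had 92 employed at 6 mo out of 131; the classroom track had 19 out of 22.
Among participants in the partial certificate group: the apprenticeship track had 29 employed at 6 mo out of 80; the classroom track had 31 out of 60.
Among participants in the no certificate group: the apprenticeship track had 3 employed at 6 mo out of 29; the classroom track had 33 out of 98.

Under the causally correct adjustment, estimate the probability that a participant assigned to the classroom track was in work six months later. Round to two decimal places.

Within every qualification attained during the programme level the classroom track has the higher rate, yet pooled the apprenticeship track does — Simpson's reversal.
Qualification attained during the programme lies on the pathway programme → qualification attained during the programme → outcome, so adjusting for it blocks the indirect effect. For the total causal effect of programme, use the unadjusted pooled rates.
So P(outcome | do(the classroom track)) is just the pooled rate for the classroom track: 83/180 = 0.461.

0.46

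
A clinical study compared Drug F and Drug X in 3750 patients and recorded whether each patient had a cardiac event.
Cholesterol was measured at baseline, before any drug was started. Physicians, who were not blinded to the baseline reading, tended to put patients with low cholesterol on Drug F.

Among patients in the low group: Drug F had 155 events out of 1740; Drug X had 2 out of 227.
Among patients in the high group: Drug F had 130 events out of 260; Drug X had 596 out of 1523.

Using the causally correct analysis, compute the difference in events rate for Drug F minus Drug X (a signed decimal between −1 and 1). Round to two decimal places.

Here cholesterol is a common cause — it drives both which drug a case falls under and the outcome. The crude comparison mixes populations; the stratum-specific rates are the causally relevant ones.
Adjusting over the population distribution of cholesterol: 0.525·(0.089−0.009) + 0.475·(0.500−0.391) = +0.094.

+0.09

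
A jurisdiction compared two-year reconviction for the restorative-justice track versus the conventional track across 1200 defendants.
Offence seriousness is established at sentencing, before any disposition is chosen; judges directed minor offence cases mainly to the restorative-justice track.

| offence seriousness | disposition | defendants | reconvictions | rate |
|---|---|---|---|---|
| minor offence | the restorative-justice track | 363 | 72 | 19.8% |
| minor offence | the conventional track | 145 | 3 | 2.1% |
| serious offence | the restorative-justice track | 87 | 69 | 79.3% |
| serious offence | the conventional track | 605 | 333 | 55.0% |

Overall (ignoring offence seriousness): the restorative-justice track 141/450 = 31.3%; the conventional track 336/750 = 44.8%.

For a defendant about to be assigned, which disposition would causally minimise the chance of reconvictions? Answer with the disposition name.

the conventional track

The stratified and pooled comparisons disagree (the conventional track wins within each offence seriousness; the restorative-justice track wins overall), so the answer turns on the causal role of offence seriousness.
Since offence seriousness is a pre-existing factor (not a product of the disposition) and it affects the outcome on its own, it is a confounder. The stratified rates, not the pooled rate, identify the causal effect.
Within each level — minor offence: 19.8% vs 2.1%; serious offence: 79.3% vs 55.0% — the conventional track is lower every time.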